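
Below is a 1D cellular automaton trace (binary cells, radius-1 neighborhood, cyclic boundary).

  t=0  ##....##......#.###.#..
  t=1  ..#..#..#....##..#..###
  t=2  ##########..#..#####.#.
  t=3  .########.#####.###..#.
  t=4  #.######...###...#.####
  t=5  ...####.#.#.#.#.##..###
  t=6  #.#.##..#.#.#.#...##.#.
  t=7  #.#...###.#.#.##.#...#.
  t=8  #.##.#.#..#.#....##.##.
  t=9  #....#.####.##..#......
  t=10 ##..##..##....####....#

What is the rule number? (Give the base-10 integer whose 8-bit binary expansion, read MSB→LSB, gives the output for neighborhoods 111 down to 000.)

150

  ###|#  b7=1 t=0,i=17
  ##.|.  b6=0 t=0,i=1
  #.#|.  b5=0 t=0,i=15
  #..|#  b4=1 t=0,i=2
  .##|.  b3=0 t=0,i=0
  .#.|#  b2=1 t=0,i=14
  ..#|#  b1=1 t=0,i=5
  ...|.  b0=0 t=0,i=3
  bits 10010110 = 150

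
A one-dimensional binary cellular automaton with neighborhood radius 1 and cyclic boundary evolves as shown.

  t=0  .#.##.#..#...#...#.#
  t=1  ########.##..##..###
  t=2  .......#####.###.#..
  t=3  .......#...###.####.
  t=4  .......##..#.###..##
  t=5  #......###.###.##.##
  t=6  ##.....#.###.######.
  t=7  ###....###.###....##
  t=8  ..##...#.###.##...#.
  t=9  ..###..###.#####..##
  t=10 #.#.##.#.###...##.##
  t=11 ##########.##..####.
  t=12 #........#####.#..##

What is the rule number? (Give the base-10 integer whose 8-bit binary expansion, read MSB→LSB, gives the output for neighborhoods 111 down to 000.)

  nb ###: next=.  (t=1,i=0, bit7=0)
  nb ##.: next=#  (t=0,i=4, bit6=1)
  nb #.#: next=#  (t=0,i=0, bit5=1)
  nb #..: next=#  (t=0,i=7, bit4=1)
  nb .##: next=#  (t=0,i=3, bit3=1)
  nb .#.: next=#  (t=0,i=1, bit2=1)
  nb ..#: next=.  (t=0,i=8, bit1=0)
  nb ...: next=.  (t=0,i=11, bit0=0)
  bits 01111100 = 124

124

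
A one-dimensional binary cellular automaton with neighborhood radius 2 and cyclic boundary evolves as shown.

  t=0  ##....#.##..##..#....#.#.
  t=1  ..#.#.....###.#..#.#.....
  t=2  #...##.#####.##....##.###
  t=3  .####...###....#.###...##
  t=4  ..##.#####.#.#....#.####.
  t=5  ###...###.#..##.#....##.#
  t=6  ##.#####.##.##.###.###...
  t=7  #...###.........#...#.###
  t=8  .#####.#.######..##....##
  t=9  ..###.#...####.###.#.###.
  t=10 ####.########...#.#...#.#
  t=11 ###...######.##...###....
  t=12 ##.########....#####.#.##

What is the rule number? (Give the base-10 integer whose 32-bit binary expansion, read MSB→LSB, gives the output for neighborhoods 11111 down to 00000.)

3340419531

  ##### -> #   bit 31 = 1  t=2,i=9
  ####. -> #   bit 30 = 1  t=2,i=10
  ###.# -> .   bit 29 = 0  t=1,i=12
  ###.. -> .   bit 28 = 0  t=2,i=0
  ##.## -> .   bit 27 = 0  t=2,i=6
  ##.#. -> #   bit 26 = 1  t=1,i=13
  ##..# -> #   bit 25 = 1  t=0,i=10
  ##... -> #   bit 24 = 1  t=0,i=2
  #.### -> .   bit 23 = 0  t=2,i=7
  #.##. -> .   bit 22 = 0  t=0,i=0
  #.#.# -> .   bit 21 = 0  t=0,i=23
  #.#.. -> #   bit 20 = 1  t=1,i=4
  #..## -> #   bit 19 = 1  t=0,i=11
  #..#. -> .   bit 18 = 0  t=0,i=15
  #...# -> #   bit 17 = 1  t=2,i=2
  #.... -> .   bit 16 = 0  t=0,i=3
  .#### -> #   bit 15 = 1  t=2,i=8
  .###. -> #   bit 14 = 1  t=1,i=11
  .##.# -> .   bit 13 = 0  t=2,i=5
  .##.. -> .   bit 12 = 0  t=0,i=1
  .#.## -> .   bit 11 = 0  t=0,i=7
  .#.#. -> .   bit 10 = 0  t=0,i=22
  .#..# -> .   bit 9 = 0  t=1,i=15
  .#... -> #   bit 8 = 1  t=0,i=17
  ..### -> #   bit 7 = 1  t=1,i=10
  ..##. -> #   bit 6 = 1  t=0,i=12
  ..#.# -> .   bit 5 = 0  t=0,i=6
  ..#.. -> .   bit 4 = 0  t=0,i=16
  ...## -> #   bit 3 = 1  t=1,i=9
  ...#. -> .   bit 2 = 0  t=0,i=5
  ....# -> #   bit 1 = 1  t=0,i=4
  ..... -> #   bit 0 = 1  t=1,i=7
  bits 11000111000110101100000111001011 = 3340419531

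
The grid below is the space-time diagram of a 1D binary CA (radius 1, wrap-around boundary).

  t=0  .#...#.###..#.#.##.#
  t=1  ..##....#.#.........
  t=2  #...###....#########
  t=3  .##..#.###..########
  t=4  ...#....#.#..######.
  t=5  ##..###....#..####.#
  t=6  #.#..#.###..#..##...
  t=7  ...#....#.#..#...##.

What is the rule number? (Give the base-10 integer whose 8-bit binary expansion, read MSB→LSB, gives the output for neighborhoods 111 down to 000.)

145

  nb ###: next=#  (t=0,i=8, bit7=1)
  nb ##.: next=.  (t=0,i=9, bit6=0)
  nb #.#: next=.  (t=0,i=0, bit5=0)
  nb #..: next=#  (t=0,i=2, bit4=1)
  nb .##: next=.  (t=0,i=7, bit3=0)
  nb .#.: next=.  (t=0,i=1, bit2=0)
  nb ..#: next=.  (t=0,i=4, bit1=0)
  nb ...: next=#  (t=0,i=3, bit0=1)
  bits 10010001 = 145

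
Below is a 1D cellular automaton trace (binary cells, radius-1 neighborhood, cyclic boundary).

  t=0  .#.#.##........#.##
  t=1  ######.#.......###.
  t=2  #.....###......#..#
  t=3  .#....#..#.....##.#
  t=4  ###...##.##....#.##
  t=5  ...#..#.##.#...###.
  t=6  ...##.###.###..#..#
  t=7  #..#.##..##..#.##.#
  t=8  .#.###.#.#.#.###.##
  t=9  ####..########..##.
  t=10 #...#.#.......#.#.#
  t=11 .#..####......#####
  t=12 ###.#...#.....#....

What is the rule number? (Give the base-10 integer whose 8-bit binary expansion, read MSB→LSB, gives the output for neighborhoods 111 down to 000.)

60

  ###|.  b7=0 t=1,i=1
  ##.|.  b6=0 t=0,i=6
  #.#|#  b5=1 t=0,i=0
  #..|#  b4=1 t=0,i=7
  .##|#  b3=1 t=0,i=5
  .#.|#  b2=1 t=0,i=1
  ..#|.  b1=0 t=0,i=14
  ...|.  b0=0 t=0,i=8
  bits 00111100 = 60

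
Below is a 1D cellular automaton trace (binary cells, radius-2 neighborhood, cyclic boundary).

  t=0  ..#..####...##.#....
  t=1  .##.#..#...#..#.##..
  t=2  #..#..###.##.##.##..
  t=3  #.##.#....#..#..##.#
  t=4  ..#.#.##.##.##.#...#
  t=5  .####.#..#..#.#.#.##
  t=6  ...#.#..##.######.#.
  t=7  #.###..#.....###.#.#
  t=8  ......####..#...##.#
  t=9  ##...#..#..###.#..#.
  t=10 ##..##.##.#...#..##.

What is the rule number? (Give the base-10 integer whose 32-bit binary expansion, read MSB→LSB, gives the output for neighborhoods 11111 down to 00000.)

3295483196

  nb #####: next=#  (t=6,i=13, bit31=1)
  nb ####.: next=#  (t=0,i=7, bit30=1)
  nb ###.#: next=.  (t=2,i=8, bit29=0)
  nb ###..: next=.  (t=0,i=8, bit28=0)
  nb ##.##: next=.  (t=2,i=9, bit27=0)
  nb ##.#.: next=#  (t=0,i=14, bit26=1)
  nb ##..#: next=.  (t=2,i=18, bit25=0)
  nb ##...: next=.  (t=0,i=9, bit24=0)
  nb #.###: next=.  (t=5,i=1, bit23=0)
  nb #.##.: next=#  (t=1,i=16, bit22=1)
  nb #.#.#: next=#  (t=4,i=4, bit21=1)
  nb #.#..: next=.  (t=0,i=15, bit20=0)
  nb #..##: next=#  (t=0,i=4, bit19=1)
  nb #..#.: next=#  (t=1,i=6, bit18=1)
  nb #...#: next=.  (t=0,i=10, bit17=0)
  nb #....: next=#  (t=0,i=17, bit16=1)
  nb .####: next=.  (t=0,i=6, bit15=0)
  nb .###.: next=.  (t=2,i=7, bit14=0)
  nb .##.#: next=.  (t=0,i=13, bit13=0)
  nb .##..: next=#  (t=1,i=17, bit12=1)
  nb .#.##: next=.  (t=1,i=15, bit11=0)
  nb .#.#.: next=#  (t=4,i=3, bit10=1)
  nb .#..#: next=.  (t=0,i=3, bit9=0)
  nb .#...: next=#  (t=0,i=16, bit8=1)
  nb ..###: next=.  (t=0,i=5, bit7=0)
  nb ..##.: next=.  (t=0,i=12, bit6=0)
  nb ..#.#: next=#  (t=1,i=14, bit5=1)
  nb ..#..: next=#  (t=0,i=2, bit4=1)
  nb ...##: next=#  (t=0,i=11, bit3=1)
  nb ...#.: next=#  (t=0,i=1, bit2=1)
  nb ....#: next=.  (t=0,i=0, bit1=0)
  nb .....: next=.  (t=0,i=18, bit0=0)
  bits 11000100011011010001010100111100 = 3295483196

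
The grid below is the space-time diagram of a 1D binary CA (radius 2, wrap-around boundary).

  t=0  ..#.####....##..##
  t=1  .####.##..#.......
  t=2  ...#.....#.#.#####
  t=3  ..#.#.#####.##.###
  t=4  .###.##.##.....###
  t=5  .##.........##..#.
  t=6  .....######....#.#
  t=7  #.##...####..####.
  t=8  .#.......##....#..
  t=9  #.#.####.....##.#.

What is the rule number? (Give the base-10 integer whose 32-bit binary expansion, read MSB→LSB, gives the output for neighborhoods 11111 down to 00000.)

3498331943

  [31] ##### => #  t=2,i=15
  [30] ####. => #  t=0,i=6
  [29] ###.# => .  t=1,i=4
  [28] ###.. => #  t=0,i=7
  [27] ##.## => .  t=1,i=5
  [26] ##.#. => .  t=7,i=17
  [25] ##..# => .  t=0,i=0
  [24] ##... => .  t=0,i=8
  [23] #.### => #  t=0,i=4
  [22] #.##. => .  t=1,i=6
  [21] #.#.# => .  t=2,i=11
  [20] #.#.. => .  t=6,i=17
  [19] #..## => .  t=0,i=15
  [18] #..#. => #  t=0,i=1
  [17] #...# => .  t=2,i=1
  [16] #.... => .  t=0,i=9
  [15] .#### => .  t=0,i=5
  [14] .###. => #  t=3,i=16
  [13] .##.# => .  t=3,i=13
  [12] .##.. => .  t=0,i=13
  [11] .#.## => #  t=0,i=3
  [10] .#.#. => #  t=2,i=10
  [9] .#..# => #  t=5,i=17
  [8] .#... => #  t=1,i=11
  [7] ..### => .  t=1,i=1
  [6] ..##. => .  t=0,i=12
  [5] ..#.# => #  t=0,i=2
  [4] ..#.. => .  t=1,i=10
  [3] ...## => .  t=0,i=11
  [2] ...#. => #  t=2,i=2
  [1] ....# => #  t=0,i=10
  [0] ..... => #  t=1,i=13
  bits 11010000100001000100111100100111 = 3498331943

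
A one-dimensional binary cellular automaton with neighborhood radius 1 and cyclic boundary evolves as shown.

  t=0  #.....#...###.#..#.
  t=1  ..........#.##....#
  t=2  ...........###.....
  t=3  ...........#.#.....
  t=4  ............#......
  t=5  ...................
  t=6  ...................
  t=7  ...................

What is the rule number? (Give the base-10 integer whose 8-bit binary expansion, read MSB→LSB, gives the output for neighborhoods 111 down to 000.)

104

  nb ###: next=.  (t=0,i=11, bit7=0)
  nb ##.: next=#  (t=0,i=12, bit6=1)
  nb #.#: next=#  (t=0,i=13, bit5=1)
  nb #..: next=.  (t=0,i=1, bit4=0)
  nb .##: next=#  (t=0,i=10, bit3=1)
  nb .#.: next=.  (t=0,i=0, bit2=0)
  nb ..#: next=.  (t=0,i=5, bit1=0)
  nb ...: next=.  (t=0,i=2, bit0=0)
  bits 01101000 = 104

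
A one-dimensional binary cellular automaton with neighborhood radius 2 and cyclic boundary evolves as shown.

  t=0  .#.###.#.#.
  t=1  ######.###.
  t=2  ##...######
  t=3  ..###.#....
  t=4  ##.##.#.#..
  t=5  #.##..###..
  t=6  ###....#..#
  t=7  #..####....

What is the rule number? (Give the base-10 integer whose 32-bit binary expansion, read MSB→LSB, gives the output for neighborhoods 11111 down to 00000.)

704105582

  ##### -> .   bit 31 = 0  t=1,i=2
  ####. -> .   bit 30 = 0  t=1,i=4
  ###.# -> #   bit 29 = 1  t=0,i=5
  ###.. -> .   bit 28 = 0  t=2,i=1
  ##.## -> #   bit 27 = 1  t=1,i=6
  ##.#. -> .   bit 26 = 0  t=0,i=6
  ##..# -> .   bit 25 = 0  t=5,i=4
  ##... -> #   bit 24 = 1  t=2,i=2
  #.### -> #   bit 23 = 1  t=0,i=3
  #.##. -> #   bit 22 = 1  t=4,i=3
  #.#.# -> #   bit 21 = 1  t=0,i=7
  #.#.. -> #   bit 20 = 1  t=0,i=9
  #..## -> .   bit 19 = 0  t=4,i=10
  #..#. -> #   bit 18 = 1  t=0,i=0
  #...# -> #   bit 17 = 1  t=2,i=3
  #.... -> #   bit 16 = 1  t=3,i=8
  .#### -> #   bit 15 = 1  t=1,i=1
  .###. -> #   bit 14 = 1  t=0,i=4
  .##.# -> .   bit 13 = 0  t=4,i=1
  .##.. -> .   bit 12 = 0  t=5,i=3
  .#.## -> #   bit 11 = 1  t=0,i=2
  .#.#. -> #   bit 10 = 1  t=0,i=8
  .#..# -> .   bit 9 = 0  t=0,i=10
  .#... -> .   bit 8 = 0  t=3,i=7
  ..### -> .   bit 7 = 0  t=2,i=5
  ..##. -> #   bit 6 = 1  t=4,i=0
  ..#.# -> #   bit 5 = 1  t=0,i=1
  ..#.. -> .   bit 4 = 0  t=6,i=7
  ...## -> #   bit 3 = 1  t=2,i=4
  ...#. -> #   bit 2 = 1  t=6,i=6
  ....# -> #   bit 1 = 1  t=3,i=0
  ..... -> .   bit 0 = 0  t=3,i=9
  bits 00101001111101111100110001101110 = 704105582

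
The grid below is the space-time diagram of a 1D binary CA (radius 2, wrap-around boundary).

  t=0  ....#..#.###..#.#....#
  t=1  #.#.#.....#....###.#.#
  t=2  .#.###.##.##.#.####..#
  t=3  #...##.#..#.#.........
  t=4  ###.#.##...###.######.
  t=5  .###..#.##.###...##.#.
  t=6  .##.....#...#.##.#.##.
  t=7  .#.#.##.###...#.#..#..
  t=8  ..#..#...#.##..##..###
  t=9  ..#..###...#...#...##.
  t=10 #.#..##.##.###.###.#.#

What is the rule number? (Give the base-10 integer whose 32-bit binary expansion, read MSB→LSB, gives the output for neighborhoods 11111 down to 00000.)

2773632467

  [31] ##### => #  t=4,i=17
  [30] ####. => .  t=2,i=17
  [29] ###.# => #  t=1,i=17
  [28] ###.. => .  t=0,i=11
  [27] ##.## => .  t=2,i=6
  [26] ##.#. => #  t=1,i=1
  [25] ##..# => .  t=0,i=12
  [24] ##... => #  t=4,i=8
  [23] #.### => .  t=0,i=9
  [22] #.##. => #  t=1,i=21
  [21] #.#.# => .  t=1,i=2
  [20] #.#.. => #  t=0,i=16
  [19] #..## => .  t=5,i=0
  [18] #..#. => .  t=0,i=6
  [17] #...# => #  t=3,i=2
  [16] #.... => .  t=0,i=1
  [15] .#### => .  t=2,i=16
  [14] .###. => #  t=0,i=10
  [13] .##.# => .  t=1,i=0
  [12] .##.. => .  t=4,i=7
  [11] .#.## => .  t=0,i=8
  [10] .#.#. => #  t=0,i=15
  [9] .#..# => .  t=0,i=5
  [8] .#... => #  t=0,i=0
  [7] ..### => #  t=1,i=15
  [6] ..##. => #  t=3,i=4
  [5] ..#.# => .  t=0,i=7
  [4] ..#.. => #  t=0,i=4
  [3] ...## => .  t=1,i=14
  [2] ...#. => .  t=0,i=3
  [1] ....# => #  t=0,i=2
  [0] ..... => #  t=1,i=7
  bits 10100101010100100100010111010011 = 2773632467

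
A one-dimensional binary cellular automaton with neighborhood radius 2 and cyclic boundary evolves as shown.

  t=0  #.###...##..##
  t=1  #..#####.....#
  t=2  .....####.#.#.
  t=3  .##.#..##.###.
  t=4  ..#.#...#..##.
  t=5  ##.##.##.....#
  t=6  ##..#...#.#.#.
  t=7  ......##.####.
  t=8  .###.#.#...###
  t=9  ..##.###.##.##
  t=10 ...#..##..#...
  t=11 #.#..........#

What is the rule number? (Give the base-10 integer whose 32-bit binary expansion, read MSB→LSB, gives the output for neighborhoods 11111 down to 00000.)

4046611469

  [31] ##### => #  t=1,i=5
  [30] ####. => #  t=1,i=6
  [29] ###.# => #  t=0,i=0
  [28] ###.. => #  t=0,i=4
  [27] ##.## => .  t=0,i=1
  [26] ##.#. => .  t=2,i=9
  [25] ##..# => .  t=0,i=10
  [24] ##... => #  t=0,i=5
  [23] #.### => .  t=0,i=2
  [22] #.##. => .  t=5,i=3
  [21] #.#.# => #  t=2,i=10
  [20] #.#.. => #  t=2,i=12
  [19] #..## => .  t=0,i=11
  [18] #..#. => .  t=6,i=3
  [17] #...# => #  t=0,i=6
  [16] #.... => .  t=1,i=9
  [15] .#### => .  t=1,i=4
  [14] .###. => #  t=0,i=3
  [13] .##.# => #  t=3,i=2
  [12] .##.. => .  t=0,i=9
  [11] .#.## => .  t=6,i=13
  [10] .#.#. => #  t=2,i=11
  [9] .#..# => .  t=3,i=5
  [8] .#... => .  t=2,i=13
  [7] ..### => .  t=0,i=12
  [6] ..##. => .  t=0,i=8
  [5] ..#.# => .  t=4,i=2
  [4] ..#.. => .  t=4,i=8
  [3] ...## => #  t=0,i=7
  [2] ...#. => #  t=4,i=1
  [1] ....# => .  t=1,i=11
  [0] ..... => #  t=1,i=10
  bits 11110001001100100110010000001101 = 4046611469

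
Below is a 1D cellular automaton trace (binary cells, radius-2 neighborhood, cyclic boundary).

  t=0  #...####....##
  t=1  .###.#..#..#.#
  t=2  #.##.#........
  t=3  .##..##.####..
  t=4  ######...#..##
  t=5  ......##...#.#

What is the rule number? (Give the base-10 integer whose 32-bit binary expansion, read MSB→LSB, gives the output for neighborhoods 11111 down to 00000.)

  #####|.  b31=0 t=4,i=0
  ####.|.  b30=0 t=0,i=6
  ###.#|#  b29=1 t=1,i=3
  ###..|.  b28=0 t=0,i=0
  ##.##|.  b27=0 t=3,i=7
  ##.#.|.  b26=0 t=1,i=4
  ##..#|#  b25=1 t=3,i=3
  ##...|#  b24=1 t=0,i=1
  #.###|.  b23=0 t=1,i=1
  #.##.|#  b22=1 t=2,i=2
  #.#.#|.  b21=0 t=1,i=13
  #.#..|#  b20=1 t=1,i=5
  #..##|#  b19=1 t=3,i=4
  #..#.|.  b18=0 t=1,i=7
  #...#|#  b17=1 t=0,i=2
  #....|.  b16=0 t=0,i=9
  .####|#  b15=1 t=0,i=5
  .###.|#  b14=1 t=0,i=13
  .##.#|.  b13=0 t=2,i=3
  .##..|#  b12=1 t=3,i=2
  .#.##|#  b11=1 t=1,i=0
  .#.#.|.  b10=0 t=1,i=12
  .#..#|.  b9=0 t=1,i=6
  .#...|#  b8=1 t=2,i=6
  ..###|.  b7=0 t=0,i=4
  ..##.|#  b6=1 t=3,i=1
  ..#.#|.  b5=0 t=1,i=11
  ..#..|.  b4=0 t=1,i=8
  ...##|#  b3=1 t=0,i=3
  ...#.|.  b2=0 t=2,i=13
  ....#|.  b1=0 t=0,i=10
  .....|#  b0=1 t=2,i=8
  bits 00100011010110101101100101001001 = 593156425

593156425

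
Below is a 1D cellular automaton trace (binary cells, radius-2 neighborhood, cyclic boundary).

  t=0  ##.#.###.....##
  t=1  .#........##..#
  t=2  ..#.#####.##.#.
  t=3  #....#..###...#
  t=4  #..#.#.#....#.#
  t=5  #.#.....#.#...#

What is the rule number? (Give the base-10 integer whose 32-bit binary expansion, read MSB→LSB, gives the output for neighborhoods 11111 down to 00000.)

676237651

  nb #####: next=.  (t=2,i=6, bit31=0)
  nb ####.: next=.  (t=0,i=0, bit30=0)
  nb ###.#: next=#  (t=0,i=1, bit29=1)
  nb ###..: next=.  (t=0,i=7, bit28=0)
  nb ##.##: next=#  (t=2,i=9, bit27=1)
  nb ##.#.: next=.  (t=0,i=2, bit26=0)
  nb ##..#: next=.  (t=1,i=12, bit25=0)
  nb ##...: next=.  (t=0,i=8, bit24=0)
  nb #.###: next=.  (t=0,i=5, bit23=0)
  nb #.##.: next=#  (t=2,i=10, bit22=1)
  nb #.#.#: next=.  (t=0,i=3, bit21=0)
  nb #.#..: next=.  (t=1,i=1, bit20=0)
  nb #..##: next=#  (t=3,i=7, bit19=1)
  nb #..#.: next=#  (t=1,i=13, bit18=1)
  nb #...#: next=#  (t=2,i=0, bit17=1)
  nb #....: next=.  (t=0,i=9, bit16=0)
  nb .####: next=#  (t=0,i=14, bit15=1)
  nb .###.: next=.  (t=0,i=6, bit14=0)
  nb .##.#: next=.  (t=2,i=11, bit13=0)
  nb .##..: next=#  (t=1,i=11, bit12=1)
  nb .#.##: next=.  (t=0,i=4, bit11=0)
  nb .#.#.: next=.  (t=1,i=0, bit10=0)
  nb .#..#: next=.  (t=3,i=6, bit9=0)
  nb .#...: next=#  (t=1,i=2, bit8=1)
  nb ..###: next=.  (t=0,i=13, bit7=0)
  nb ..##.: next=#  (t=1,i=10, bit6=1)
  nb ..#.#: next=.  (t=1,i=14, bit5=0)
  nb ..#..: next=#  (t=3,i=5, bit4=1)
  nb ...##: next=.  (t=0,i=12, bit3=0)
  nb ...#.: next=.  (t=2,i=1, bit2=0)
  nb ....#: next=#  (t=0,i=11, bit1=1)
  nb .....: next=#  (t=0,i=10, bit0=1)
  bits 00101000010011101001000101010011 = 676237651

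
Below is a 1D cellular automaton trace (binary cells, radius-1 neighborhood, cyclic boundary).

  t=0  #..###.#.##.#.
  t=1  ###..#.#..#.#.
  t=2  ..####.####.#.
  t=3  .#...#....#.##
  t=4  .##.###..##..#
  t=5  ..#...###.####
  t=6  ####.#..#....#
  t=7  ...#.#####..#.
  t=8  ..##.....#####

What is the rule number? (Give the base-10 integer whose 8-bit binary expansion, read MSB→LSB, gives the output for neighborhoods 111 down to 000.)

86

  ###|.  b7=0 t=0,i=4
  ##.|#  b6=1 t=0,i=5
  #.#|.  b5=0 t=0,i=6
  #..|#  b4=1 t=0,i=1
  .##|.  b3=0 t=0,i=3
  .#.|#  b2=1 t=0,i=0
  ..#|#  b1=1 t=0,i=2
  ...|.  b0=0 t=2,i=0
  bits 01010110 = 86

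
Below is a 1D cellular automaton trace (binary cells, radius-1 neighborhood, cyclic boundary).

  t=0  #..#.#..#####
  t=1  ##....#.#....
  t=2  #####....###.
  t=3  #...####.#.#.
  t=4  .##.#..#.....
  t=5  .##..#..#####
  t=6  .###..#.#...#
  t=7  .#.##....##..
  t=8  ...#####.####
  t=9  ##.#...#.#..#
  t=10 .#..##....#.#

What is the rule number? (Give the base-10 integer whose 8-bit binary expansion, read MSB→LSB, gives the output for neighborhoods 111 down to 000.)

  ###|.  b7=0 t=0,i=9
  ##.|#  b6=1 t=0,i=0
  #.#|.  b5=0 t=0,i=4
  #..|#  b4=1 t=0,i=1
  .##|#  b3=1 t=0,i=8
  .#.|.  b2=0 t=0,i=3
  ..#|.  b1=0 t=0,i=2
  ...|#  b0=1 t=1,i=3
  bits 01011001 = 89

89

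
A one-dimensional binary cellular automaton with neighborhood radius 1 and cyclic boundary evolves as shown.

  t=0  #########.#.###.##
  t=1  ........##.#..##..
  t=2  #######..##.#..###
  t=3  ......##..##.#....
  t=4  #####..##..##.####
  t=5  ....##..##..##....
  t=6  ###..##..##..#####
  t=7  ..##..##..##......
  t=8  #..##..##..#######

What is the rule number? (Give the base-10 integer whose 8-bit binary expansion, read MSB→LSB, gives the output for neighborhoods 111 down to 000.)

113

  ###|.  b7=0 t=0,i=0
  ##.|#  b6=1 t=0,i=8
  #.#|#  b5=1 t=0,i=9
  #..|#  b4=1 t=1,i=12
  .##|.  b3=0 t=0,i=12
  .#.|.  b2=0 t=0,i=10
  ..#|.  b1=0 t=1,i=7
  ...|#  b0=1 t=1,i=0
  bits 01110001 = 113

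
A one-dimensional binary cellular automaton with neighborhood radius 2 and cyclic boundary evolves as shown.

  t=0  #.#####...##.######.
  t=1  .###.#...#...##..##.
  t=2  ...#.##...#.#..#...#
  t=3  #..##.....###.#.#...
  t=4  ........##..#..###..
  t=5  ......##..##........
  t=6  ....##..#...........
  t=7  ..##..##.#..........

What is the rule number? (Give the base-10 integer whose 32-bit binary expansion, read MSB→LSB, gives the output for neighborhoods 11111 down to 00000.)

  ##### -> .   bit 31 = 0  t=0,i=4
  ####. -> #   bit 30 = 1  t=0,i=5
  ###.# -> #   bit 29 = 1  t=0,i=18
  ###.. -> .   bit 28 = 0  t=0,i=6
  ##.## -> .   bit 27 = 0  t=0,i=12
  ##.#. -> .   bit 26 = 0  t=0,i=19
  ##..# -> #   bit 25 = 1  t=1,i=15
  ##... -> .   bit 24 = 0  t=0,i=7
  #.### -> #   bit 23 = 1  t=0,i=2
  #.##. -> .   bit 22 = 0  t=2,i=5
  #.#.# -> .   bit 21 = 0  t=0,i=0
  #.#.. -> #   bit 20 = 1  t=1,i=5
  #..## -> .   bit 19 = 0  t=1,i=0
  #..#. -> #   bit 18 = 1  t=2,i=14
  #...# -> .   bit 17 = 0  t=0,i=8
  #.... -> .   bit 16 = 0  t=3,i=6
  .#### -> #   bit 15 = 1  t=0,i=3
  .###. -> .   bit 14 = 0  t=1,i=2
  .##.# -> .   bit 13 = 0  t=0,i=11
  .##.. -> .   bit 12 = 0  t=1,i=14
  .#.## -> #   bit 11 = 1  t=0,i=1
  .#.#. -> #   bit 10 = 1  t=2,i=11
  .#..# -> .   bit 9 = 0  t=2,i=13
  .#... -> #   bit 8 = 1  t=1,i=6
  ..### -> .   bit 7 = 0  t=1,i=1
  ..##. -> .   bit 6 = 0  t=0,i=10
  ..#.# -> #   bit 5 = 1  t=2,i=3
  ..#.. -> .   bit 4 = 0  t=1,i=9
  ...## -> #   bit 3 = 1  t=0,i=9
  ...#. -> .   bit 2 = 0  t=1,i=8
  ....# -> #   bit 1 = 1  t=3,i=8
  ..... -> .   bit 0 = 0  t=3,i=7
  bits 01100010100101001000110100101010 = 1653902634

1653902634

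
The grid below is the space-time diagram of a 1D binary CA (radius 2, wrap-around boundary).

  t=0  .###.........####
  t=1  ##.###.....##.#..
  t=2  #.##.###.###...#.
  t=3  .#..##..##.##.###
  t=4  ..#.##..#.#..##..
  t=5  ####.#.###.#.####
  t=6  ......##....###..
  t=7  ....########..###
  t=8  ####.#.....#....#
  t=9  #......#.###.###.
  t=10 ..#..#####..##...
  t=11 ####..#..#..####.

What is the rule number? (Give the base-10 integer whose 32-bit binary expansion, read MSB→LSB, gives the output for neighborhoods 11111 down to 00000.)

428187262

  nb #####: next=.  (t=5,i=0, bit31=0)
  nb ####.: next=.  (t=0,i=15, bit30=0)
  nb ###.#: next=.  (t=0,i=16, bit29=0)
  nb ###..: next=#  (t=0,i=3, bit28=1)
  nb ##.##: next=#  (t=0,i=0, bit27=1)
  nb ##.#.: next=.  (t=1,i=13, bit26=0)
  nb ##..#: next=.  (t=3,i=6, bit25=0)
  nb ##...: next=#  (t=0,i=4, bit24=1)
  nb #.###: next=#  (t=0,i=1, bit23=1)
  nb #.##.: next=.  (t=2,i=2, bit22=0)
  nb #.#.#: next=.  (t=2,i=0, bit21=0)
  nb #.#..: next=.  (t=1,i=14, bit20=0)
  nb #..##: next=.  (t=1,i=16, bit19=0)
  nb #..#.: next=#  (t=4,i=7, bit18=1)
  nb #...#: next=.  (t=2,i=13, bit17=0)
  nb #....: next=#  (t=0,i=5, bit16=1)
  nb .####: next=#  (t=0,i=14, bit15=1)
  nb .###.: next=.  (t=0,i=2, bit14=0)
  nb .##.#: next=.  (t=1,i=1, bit13=0)
  nb .##..: next=#  (t=3,i=5, bit12=1)
  nb .#.##: next=#  (t=2,i=1, bit11=1)
  nb .#.#.: next=#  (t=2,i=16, bit10=1)
  nb .#..#: next=#  (t=1,i=15, bit9=1)
  nb .#...: next=.  (t=8,i=6, bit8=0)
  nb ..###: next=.  (t=0,i=13, bit7=0)
  nb ..##.: next=#  (t=1,i=0, bit6=1)
  nb ..#.#: next=#  (t=2,i=15, bit5=1)
  nb ..#..: next=#  (t=8,i=11, bit4=1)
  nb ...##: next=#  (t=0,i=12, bit3=1)
  nb ...#.: next=#  (t=2,i=14, bit2=1)
  nb ....#: next=#  (t=0,i=11, bit1=1)
  nb .....: next=.  (t=0,i=6, bit0=0)
  bits 00011001100001011001111001111110 = 428187262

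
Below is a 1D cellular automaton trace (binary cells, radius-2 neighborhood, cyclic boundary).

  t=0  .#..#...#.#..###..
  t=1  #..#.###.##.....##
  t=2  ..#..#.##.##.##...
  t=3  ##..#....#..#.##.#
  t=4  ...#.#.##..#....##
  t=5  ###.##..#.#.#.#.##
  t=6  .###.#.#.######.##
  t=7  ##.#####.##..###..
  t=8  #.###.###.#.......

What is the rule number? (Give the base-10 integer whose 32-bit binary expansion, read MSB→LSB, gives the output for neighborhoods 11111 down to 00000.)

  ##### -> .   bit 31 = 0  t=5,i=0
  ####. -> #   bit 30 = 1  t=5,i=1
  ###.# -> #   bit 29 = 1  t=1,i=7
  ###.. -> .   bit 28 = 0  t=0,i=15
  ##.## -> #   bit 27 = 1  t=1,i=8
  ##.#. -> #   bit 26 = 1  t=6,i=4
  ##..# -> .   bit 25 = 0  t=1,i=1
  ##... -> #   bit 24 = 1  t=0,i=16
  #.### -> #   bit 23 = 1  t=1,i=5
  #.##. -> .   bit 22 = 0  t=1,i=9
  #.#.# -> #   bit 21 = 1  t=4,i=5
  #.#.. -> #   bit 20 = 1  t=0,i=10
  #..## -> .   bit 19 = 0  t=0,i=12
  #..#. -> #   bit 18 = 1  t=0,i=3
  #...# -> #   bit 17 = 1  t=0,i=6
  #.... -> .   bit 16 = 0  t=1,i=12
  .#### -> #   bit 15 = 1  t=5,i=17
  .###. -> .   bit 14 = 0  t=0,i=14
  .##.# -> .   bit 13 = 0  t=2,i=8
  .##.. -> #   bit 12 = 1  t=1,i=10
  .#.## -> .   bit 11 = 0  t=1,i=4
  .#.#. -> #   bit 10 = 1  t=0,i=9
  .#..# -> .   bit 9 = 0  t=0,i=2
  .#... -> #   bit 8 = 1  t=0,i=5
  ..### -> .   bit 7 = 0  t=0,i=13
  ..##. -> #   bit 6 = 1  t=4,i=16
  ..#.# -> .   bit 5 = 0  t=0,i=8
  ..#.. -> .   bit 4 = 0  t=0,i=1
  ...## -> .   bit 3 = 0  t=1,i=15
  ...#. -> #   bit 2 = 1  t=0,i=0
  ....# -> #   bit 1 = 1  t=1,i=14
  ..... -> #   bit 0 = 1  t=1,i=13
  bits 01101101101101101001010101000111 = 1840682311

1840682311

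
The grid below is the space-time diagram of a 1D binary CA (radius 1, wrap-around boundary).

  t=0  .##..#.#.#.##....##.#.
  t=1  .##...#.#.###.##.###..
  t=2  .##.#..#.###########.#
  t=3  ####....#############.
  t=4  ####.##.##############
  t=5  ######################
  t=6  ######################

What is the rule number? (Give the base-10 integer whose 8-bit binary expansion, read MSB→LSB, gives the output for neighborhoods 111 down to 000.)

233

  ###|#  b7=1 t=1,i=11
  ##.|#  b6=1 t=0,i=2
  #.#|#  b5=1 t=0,i=6
  #..|.  b4=0 t=0,i=3
  .##|#  b3=1 t=0,i=1
  .#.|.  b2=0 t=0,i=5
  ..#|.  b1=0 t=0,i=0
  ...|#  b0=1 t=0,i=14
  bits 11101001 = 233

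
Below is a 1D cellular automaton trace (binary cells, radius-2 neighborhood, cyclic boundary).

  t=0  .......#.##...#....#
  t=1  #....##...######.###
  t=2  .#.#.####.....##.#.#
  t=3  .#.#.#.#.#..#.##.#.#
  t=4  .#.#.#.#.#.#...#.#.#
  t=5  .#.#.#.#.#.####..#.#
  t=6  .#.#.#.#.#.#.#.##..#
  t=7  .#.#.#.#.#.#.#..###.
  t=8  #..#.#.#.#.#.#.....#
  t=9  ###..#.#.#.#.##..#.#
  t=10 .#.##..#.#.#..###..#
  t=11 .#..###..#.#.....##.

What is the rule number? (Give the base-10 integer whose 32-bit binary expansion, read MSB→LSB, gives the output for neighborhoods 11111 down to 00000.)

1672884566

  nb #####: next=.  (t=1,i=12, bit31=0)
  nb ####.: next=#  (t=1,i=14, bit30=1)
  nb ###.#: next=#  (t=1,i=15, bit29=1)
  nb ###..: next=.  (t=1,i=0, bit28=0)
  nb ##.##: next=.  (t=1,i=16, bit27=0)
  nb ##.#.: next=.  (t=2,i=16, bit26=0)
  nb ##..#: next=#  (t=5,i=15, bit25=1)
  nb ##...: next=#  (t=0,i=11, bit24=1)
  nb #.###: next=#  (t=1,i=17, bit23=1)
  nb #.##.: next=.  (t=0,i=9, bit22=0)
  nb #.#.#: next=#  (t=2,i=1, bit21=1)
  nb #.#..: next=#  (t=3,i=9, bit20=1)
  nb #..##: next=.  (t=7,i=15, bit19=0)
  nb #..#.: next=#  (t=3,i=11, bit18=1)
  nb #...#: next=#  (t=0,i=12, bit17=1)
  nb #....: next=.  (t=0,i=1, bit16=0)
  nb .####: next=.  (t=1,i=11, bit15=0)
  nb .###.: next=.  (t=7,i=17, bit14=0)
  nb .##.#: next=#  (t=2,i=15, bit13=1)
  nb .##..: next=#  (t=0,i=10, bit12=1)
  nb .#.##: next=.  (t=0,i=8, bit11=0)
  nb .#.#.: next=.  (t=2,i=0, bit10=0)
  nb .#..#: next=.  (t=3,i=10, bit9=0)
  nb .#...: next=#  (t=0,i=0, bit8=1)
  nb ..###: next=.  (t=1,i=10, bit7=0)
  nb ..##.: next=#  (t=1,i=5, bit6=1)
  nb ..#.#: next=.  (t=0,i=7, bit5=0)
  nb ..#..: next=#  (t=0,i=14, bit4=1)
  nb ...##: next=.  (t=1,i=4, bit3=0)
  nb ...#.: next=#  (t=0,i=6, bit2=1)
  nb ....#: next=#  (t=0,i=5, bit1=1)
  nb .....: next=.  (t=0,i=2, bit0=0)
  bits 01100011101101100011000101010110 = 1672884566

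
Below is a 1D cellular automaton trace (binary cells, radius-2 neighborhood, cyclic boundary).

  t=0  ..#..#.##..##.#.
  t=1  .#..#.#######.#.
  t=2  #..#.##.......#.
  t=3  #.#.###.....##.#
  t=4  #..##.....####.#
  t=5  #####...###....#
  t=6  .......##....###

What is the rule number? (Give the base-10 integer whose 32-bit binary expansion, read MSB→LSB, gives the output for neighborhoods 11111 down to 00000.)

47987918

  nb #####: next=.  (t=1,i=8, bit31=0)
  nb ####.: next=.  (t=1,i=11, bit30=0)
  nb ###.#: next=.  (t=1,i=12, bit29=0)
  nb ###..: next=.  (t=3,i=6, bit28=0)
  nb ##.##: next=.  (t=3,i=14, bit27=0)
  nb ##.#.: next=.  (t=0,i=13, bit26=0)
  nb ##..#: next=#  (t=0,i=9, bit25=1)
  nb ##...: next=.  (t=2,i=7, bit24=0)
  nb #.###: next=#  (t=1,i=6, bit23=1)
  nb #.##.: next=#  (t=0,i=7, bit22=1)
  nb #.#.#: next=.  (t=3,i=2, bit21=0)
  nb #.#..: next=#  (t=0,i=14, bit20=1)
  nb #..##: next=#  (t=0,i=10, bit19=1)
  nb #..#.: next=#  (t=0,i=4, bit18=1)
  nb #...#: next=.  (t=0,i=0, bit17=0)
  nb #....: next=.  (t=2,i=8, bit16=0)
  nb .####: next=.  (t=1,i=7, bit15=0)
  nb .###.: next=.  (t=3,i=5, bit14=0)
  nb .##.#: next=#  (t=0,i=12, bit13=1)
  nb .##..: next=#  (t=0,i=8, bit12=1)
  nb .#.##: next=#  (t=0,i=6, bit11=1)
  nb .#.#.: next=#  (t=2,i=15, bit10=1)
  nb .#..#: next=.  (t=0,i=3, bit9=0)
  nb .#...: next=.  (t=0,i=15, bit8=0)
  nb ..###: next=#  (t=4,i=10, bit7=1)
  nb ..##.: next=#  (t=0,i=11, bit6=1)
  nb ..#.#: next=.  (t=0,i=5, bit5=0)
  nb ..#..: next=.  (t=0,i=2, bit4=0)
  nb ...##: next=#  (t=3,i=11, bit3=1)
  nb ...#.: next=#  (t=0,i=1, bit2=1)
  nb ....#: next=#  (t=2,i=12, bit1=1)
  nb .....: next=.  (t=2,i=9, bit0=0)
  bits 00000010110111000011110011001110 = 47987918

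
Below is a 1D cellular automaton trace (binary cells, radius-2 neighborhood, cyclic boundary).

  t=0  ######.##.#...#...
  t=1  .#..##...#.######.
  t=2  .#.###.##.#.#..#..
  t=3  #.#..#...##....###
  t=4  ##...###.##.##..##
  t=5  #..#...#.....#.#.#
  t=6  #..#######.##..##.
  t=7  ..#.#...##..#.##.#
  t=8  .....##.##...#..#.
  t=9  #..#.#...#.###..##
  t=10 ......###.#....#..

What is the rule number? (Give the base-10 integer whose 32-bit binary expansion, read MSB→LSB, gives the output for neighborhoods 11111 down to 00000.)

  ##### -> .   bit 31 = 0  t=0,i=2
  ####. -> #   bit 30 = 1  t=0,i=4
  ###.# -> #   bit 29 = 1  t=0,i=5
  ###.. -> .   bit 28 = 0  t=1,i=16
  ##.## -> .   bit 27 = 0  t=0,i=6
  ##.#. -> #   bit 26 = 1  t=0,i=9
  ##..# -> .   bit 25 = 0  t=1,i=17
  ##... -> .   bit 24 = 0  t=1,i=6
  #.### -> .   bit 23 = 0  t=1,i=11
  #.##. -> .   bit 22 = 0  t=0,i=7
  #.#.# -> #   bit 21 = 1  t=2,i=10
  #.#.. -> .   bit 20 = 0  t=0,i=10
  #..## -> #   bit 19 = 1  t=1,i=3
  #..#. -> .   bit 18 = 0  t=1,i=0
  #...# -> #   bit 17 = 1  t=0,i=12
  #.... -> #   bit 16 = 1  t=3,i=12
  .#### -> #   bit 15 = 1  t=0,i=1
  .###. -> .   bit 14 = 0  t=2,i=4
  .##.# -> .   bit 13 = 0  t=0,i=8
  .##.. -> #   bit 12 = 1  t=1,i=5
  .#.## -> #   bit 11 = 1  t=1,i=10
  .#.#. -> .   bit 10 = 0  t=2,i=11
  .#..# -> .   bit 9 = 0  t=1,i=2
  .#... -> #   bit 8 = 1  t=0,i=11
  ..### -> .   bit 7 = 0  t=0,i=0
  ..##. -> #   bit 6 = 1  t=1,i=4
  ..#.# -> .   bit 5 = 0  t=1,i=9
  ..#.. -> #   bit 4 = 1  t=0,i=14
  ...## -> .   bit 3 = 0  t=0,i=17
  ...#. -> #   bit 2 = 1  t=0,i=13
  ....# -> #   bit 1 = 1  t=3,i=13
  ..... -> .   bit 0 = 0  t=5,i=10
  bits 01100100001010111001100101010110 = 1680578902

1680578902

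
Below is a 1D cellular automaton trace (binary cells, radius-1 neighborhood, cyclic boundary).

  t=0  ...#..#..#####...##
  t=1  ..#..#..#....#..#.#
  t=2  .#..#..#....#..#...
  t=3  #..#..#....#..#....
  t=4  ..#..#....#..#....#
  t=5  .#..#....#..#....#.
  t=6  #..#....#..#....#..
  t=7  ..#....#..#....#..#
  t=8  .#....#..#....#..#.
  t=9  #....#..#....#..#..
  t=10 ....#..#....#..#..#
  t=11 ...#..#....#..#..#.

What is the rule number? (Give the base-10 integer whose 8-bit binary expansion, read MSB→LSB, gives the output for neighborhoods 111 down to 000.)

  [7] ### => .  t=0,i=10
  [6] ##. => #  t=0,i=13
  [5] #.# => .  t=1,i=17
  [4] #.. => .  t=0,i=0
  [3] .## => .  t=0,i=9
  [2] .#. => .  t=0,i=3
  [1] ..# => #  t=0,i=2
  [0] ... => .  t=0,i=1
  bits 01000010 = 66

66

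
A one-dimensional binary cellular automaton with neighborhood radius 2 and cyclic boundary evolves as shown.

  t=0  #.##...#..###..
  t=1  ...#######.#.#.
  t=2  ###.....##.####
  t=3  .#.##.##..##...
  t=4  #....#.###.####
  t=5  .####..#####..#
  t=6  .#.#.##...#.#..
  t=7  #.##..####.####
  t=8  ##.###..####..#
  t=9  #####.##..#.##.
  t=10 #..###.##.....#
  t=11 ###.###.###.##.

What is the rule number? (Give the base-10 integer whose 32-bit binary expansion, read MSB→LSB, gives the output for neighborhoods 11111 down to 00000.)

  [31] ##### => .  t=1,i=5
  [30] ####. => #  t=1,i=8
  [29] ###.# => #  t=1,i=9
  [28] ###.. => .  t=0,i=12
  [27] ##.## => #  t=2,i=10
  [26] ##.#. => .  t=1,i=10
  [25] ##..# => #  t=0,i=13
  [24] ##... => #  t=0,i=4
  [23] #.### => #  t=2,i=11
  [22] #.##. => .  t=0,i=2
  [21] #.#.# => #  t=1,i=11
  [20] #.#.. => #  t=1,i=13
  [19] #..## => #  t=0,i=9
  [18] #..#. => .  t=0,i=14
  [17] #...# => #  t=0,i=5
  [16] #.... => #  t=1,i=0
  [15] .#### => .  t=1,i=4
  [14] .###. => #  t=0,i=11
  [13] .##.# => .  t=2,i=9
  [12] .##.. => #  t=0,i=3
  [11] .#.## => .  t=0,i=1
  [10] .#.#. => #  t=1,i=12
  [9] .#..# => #  t=0,i=8
  [8] .#... => #  t=1,i=14
  [7] ..### => .  t=0,i=10
  [6] ..##. => .  t=2,i=8
  [5] ..#.# => .  t=0,i=0
  [4] ..#.. => #  t=0,i=7
  [3] ...## => #  t=1,i=2
  [2] ...#. => #  t=0,i=6
  [1] ....# => #  t=1,i=1
  [0] ..... => .  t=2,i=5
  bits 01101011101110110101011100011110 = 1807439646

1807439646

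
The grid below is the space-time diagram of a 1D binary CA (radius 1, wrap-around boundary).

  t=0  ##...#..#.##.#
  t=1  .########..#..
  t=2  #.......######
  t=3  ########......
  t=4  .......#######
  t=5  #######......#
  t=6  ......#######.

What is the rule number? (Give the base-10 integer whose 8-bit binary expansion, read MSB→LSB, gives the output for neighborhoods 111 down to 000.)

  [7] ### => .  t=0,i=0
  [6] ##. => #  t=0,i=1
  [5] #.# => .  t=0,i=9
  [4] #.. => #  t=0,i=2
  [3] .## => .  t=0,i=10
  [2] .#. => #  t=0,i=5
  [1] ..# => #  t=0,i=4
  [0] ... => #  t=0,i=3
  bits 01010111 = 87

87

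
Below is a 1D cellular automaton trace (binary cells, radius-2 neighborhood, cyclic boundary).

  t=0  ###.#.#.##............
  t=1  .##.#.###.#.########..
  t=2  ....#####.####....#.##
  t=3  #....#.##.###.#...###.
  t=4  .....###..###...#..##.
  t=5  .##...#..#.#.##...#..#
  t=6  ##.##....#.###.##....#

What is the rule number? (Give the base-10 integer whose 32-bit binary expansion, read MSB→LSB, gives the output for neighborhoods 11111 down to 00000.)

1642776609

  nb #####: next=.  (t=1,i=14, bit31=0)
  nb ####.: next=#  (t=1,i=18, bit30=1)
  nb ###.#: next=#  (t=0,i=2, bit29=1)
  nb ###..: next=.  (t=1,i=19, bit28=0)
  nb ##.##: next=.  (t=2,i=9, bit27=0)
  nb ##.#.: next=.  (t=0,i=3, bit26=0)
  nb ##..#: next=.  (t=4,i=8, bit25=0)
  nb ##...: next=#  (t=0,i=10, bit24=1)
  nb #.###: next=#  (t=1,i=6, bit23=1)
  nb #.##.: next=#  (t=0,i=8, bit22=1)
  nb #.#.#: next=#  (t=0,i=4, bit21=1)
  nb #.#..: next=.  (t=3,i=0, bit20=0)
  nb #..##: next=#  (t=4,i=9, bit19=1)
  nb #..#.: next=.  (t=5,i=8, bit18=0)
  nb #...#: next=#  (t=1,i=21, bit17=1)
  nb #....: next=.  (t=0,i=11, bit16=0)
  nb .####: next=#  (t=1,i=13, bit15=1)
  nb .###.: next=#  (t=0,i=1, bit14=1)
  nb .##.#: next=.  (t=1,i=2, bit13=0)
  nb .##..: next=.  (t=0,i=9, bit12=0)
  nb .#.##: next=#  (t=0,i=7, bit11=1)
  nb .#.#.: next=.  (t=0,i=5, bit10=0)
  nb .#..#: next=.  (t=4,i=17, bit9=0)
  nb .#...: next=.  (t=3,i=1, bit8=0)
  nb ..###: next=.  (t=0,i=0, bit7=0)
  nb ..##.: next=.  (t=1,i=1, bit6=0)
  nb ..#.#: next=#  (t=2,i=18, bit5=1)
  nb ..#..: next=.  (t=4,i=16, bit4=0)
  nb ...##: next=.  (t=0,i=21, bit3=0)
  nb ...#.: next=.  (t=2,i=17, bit2=0)
  nb ....#: next=.  (t=0,i=20, bit1=0)
  nb .....: next=#  (t=0,i=12, bit0=1)
  bits 01100001111010101100100000100001 = 1642776609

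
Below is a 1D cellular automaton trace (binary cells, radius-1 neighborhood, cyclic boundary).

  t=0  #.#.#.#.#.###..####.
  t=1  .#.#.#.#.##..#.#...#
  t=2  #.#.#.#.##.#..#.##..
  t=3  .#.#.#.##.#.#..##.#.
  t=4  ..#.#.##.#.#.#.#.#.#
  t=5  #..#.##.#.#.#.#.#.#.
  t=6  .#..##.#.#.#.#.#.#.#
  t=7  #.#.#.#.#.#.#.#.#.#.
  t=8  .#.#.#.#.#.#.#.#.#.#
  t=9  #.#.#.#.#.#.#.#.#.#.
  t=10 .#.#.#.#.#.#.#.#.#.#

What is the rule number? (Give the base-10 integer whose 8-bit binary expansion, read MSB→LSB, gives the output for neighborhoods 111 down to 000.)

  nb ###: next=.  (t=0,i=11, bit7=0)
  nb ##.: next=.  (t=0,i=12, bit6=0)
  nb #.#: next=#  (t=0,i=1, bit5=1)
  nb #..: next=#  (t=0,i=13, bit4=1)
  nb .##: next=#  (t=0,i=10, bit3=1)
  nb .#.: next=.  (t=0,i=0, bit2=0)
  nb ..#: next=.  (t=0,i=14, bit1=0)
  nb ...: next=#  (t=1,i=17, bit0=1)
  bits 00111001 = 57

57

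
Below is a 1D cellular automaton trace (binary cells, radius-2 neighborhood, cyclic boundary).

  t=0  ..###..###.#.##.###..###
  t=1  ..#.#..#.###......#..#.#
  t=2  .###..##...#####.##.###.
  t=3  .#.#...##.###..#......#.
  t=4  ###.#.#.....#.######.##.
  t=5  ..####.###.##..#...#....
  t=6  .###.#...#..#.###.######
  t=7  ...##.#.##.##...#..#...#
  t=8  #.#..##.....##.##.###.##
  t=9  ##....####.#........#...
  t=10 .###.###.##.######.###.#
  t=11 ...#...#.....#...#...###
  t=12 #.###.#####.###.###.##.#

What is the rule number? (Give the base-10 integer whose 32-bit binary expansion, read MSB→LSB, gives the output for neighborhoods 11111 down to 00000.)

  [31] ##### => .  t=2,i=13
  [30] ####. => .  t=2,i=14
  [29] ###.# => #  t=0,i=9
  [28] ###.. => #  t=0,i=4
  [27] ##.## => .  t=0,i=15
  [26] ##.#. => #  t=0,i=10
  [25] ##..# => .  t=0,i=0
  [24] ##... => #  t=1,i=12
  [23] #.### => .  t=0,i=16
  [22] #.##. => .  t=0,i=13
  [21] #.#.# => #  t=0,i=11
  [20] #.#.. => .  t=1,i=4
  [19] #..## => .  t=0,i=1
  [18] #..#. => #  t=1,i=1
  [17] #...# => .  t=2,i=9
  [16] #.... => #  t=1,i=13
  [15] .#### => #  t=2,i=12
  [14] .###. => .  t=0,i=3
  [13] .##.# => .  t=0,i=14
  [12] .##.. => #  t=2,i=7
  [11] .#.## => .  t=0,i=12
  [10] .#.#. => #  t=1,i=3
  [9] .#..# => .  t=1,i=0
  [8] .#... => #  t=3,i=4
  [7] ..### => #  t=0,i=2
  [6] ..##. => .  t=2,i=6
  [5] ..#.# => #  t=1,i=2
  [4] ..#.. => #  t=1,i=18
  [3] ...## => #  t=2,i=10
  [2] ...#. => #  t=1,i=17
  [1] ....# => .  t=1,i=16
  [0] ..... => #  t=1,i=14
  bits 00110101001001011001010110111101 = 891655613

891655613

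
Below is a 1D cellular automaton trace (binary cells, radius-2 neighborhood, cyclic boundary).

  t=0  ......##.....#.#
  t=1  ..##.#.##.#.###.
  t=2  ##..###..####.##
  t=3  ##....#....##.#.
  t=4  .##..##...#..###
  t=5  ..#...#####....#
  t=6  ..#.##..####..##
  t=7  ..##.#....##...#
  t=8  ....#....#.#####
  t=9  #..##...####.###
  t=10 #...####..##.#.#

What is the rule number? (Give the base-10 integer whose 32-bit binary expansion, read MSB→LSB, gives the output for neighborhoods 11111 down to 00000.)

4121041981

  ##### -> #   bit 31 = 1  t=5,i=8
  ####. -> #   bit 30 = 1  t=2,i=0
  ###.# -> #   bit 29 = 1  t=2,i=12
  ###.. -> #   bit 28 = 1  t=1,i=14
  ##.## -> .   bit 27 = 0  t=2,i=13
  ##.#. -> #   bit 26 = 1  t=1,i=4
  ##..# -> .   bit 25 = 0  t=2,i=2
  ##... -> #   bit 24 = 1  t=0,i=8
  #.### -> #   bit 23 = 1  t=1,i=12
  #.##. -> .   bit 22 = 0  t=1,i=7
  #.#.# -> #   bit 21 = 1  t=1,i=5
  #.#.. -> .   bit 20 = 0  t=0,i=15
  #..## -> .   bit 19 = 0  t=2,i=3
  #..#. -> .   bit 18 = 0  t=5,i=1
  #...# -> #   bit 17 = 1  t=1,i=0
  #.... -> .   bit 16 = 0  t=0,i=1
  .#### -> .   bit 15 = 0  t=2,i=10
  .###. -> .   bit 14 = 0  t=1,i=13
  .##.# -> .   bit 13 = 0  t=1,i=3
  .##.. -> #   bit 12 = 1  t=0,i=7
  .#.## -> #   bit 11 = 1  t=1,i=6
  .#.#. -> #   bit 10 = 1  t=0,i=14
  .#..# -> .   bit 9 = 0  t=4,i=11
  .#... -> .   bit 8 = 0  t=0,i=0
  ..### -> .   bit 7 = 0  t=2,i=4
  ..##. -> .   bit 6 = 0  t=0,i=6
  ..#.# -> #   bit 5 = 1  t=0,i=13
  ..#.. -> #   bit 4 = 1  t=3,i=6
  ...## -> #   bit 3 = 1  t=0,i=5
  ...#. -> #   bit 2 = 1  t=0,i=12
  ....# -> .   bit 1 = 0  t=0,i=4
  ..... -> #   bit 0 = 1  t=0,i=2
  bits 11110101101000100001110000111101 = 4121041981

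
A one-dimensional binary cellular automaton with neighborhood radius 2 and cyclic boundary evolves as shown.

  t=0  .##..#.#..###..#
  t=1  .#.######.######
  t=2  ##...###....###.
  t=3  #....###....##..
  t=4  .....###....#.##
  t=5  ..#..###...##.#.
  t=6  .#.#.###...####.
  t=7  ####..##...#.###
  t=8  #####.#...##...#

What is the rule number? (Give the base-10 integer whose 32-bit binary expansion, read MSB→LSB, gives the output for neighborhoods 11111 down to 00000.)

3597952741

  #####|#  b31=1 t=1,i=5
  ####.|#  b30=1 t=1,i=7
  ###.#|.  b29=0 t=1,i=8
  ###..|#  b28=1 t=0,i=12
  ##.##|.  b27=0 t=1,i=9
  ##.#.|#  b26=1 t=1,i=0
  ##..#|#  b25=1 t=0,i=3
  ##...|.  b24=0 t=2,i=2
  #.###|.  b23=0 t=1,i=3
  #.##.|#  b22=1 t=0,i=1
  #.#.#|#  b21=1 t=1,i=1
  #.#..|#  b20=1 t=0,i=7
  #..##|.  b19=0 t=0,i=9
  #..#.|#  b18=1 t=0,i=4
  #...#|.  b17=0 t=2,i=3
  #....|.  b16=0 t=2,i=9
  .####|.  b15=0 t=1,i=4
  .###.|#  b14=1 t=0,i=11
  .##.#|#  b13=1 t=5,i=12
  .##..|.  b12=0 t=0,i=2
  .#.##|.  b11=0 t=0,i=0
  .#.#.|#  b10=1 t=0,i=6
  .#..#|#  b9=1 t=0,i=8
  .#...|.  b8=0 t=3,i=1
  ..###|#  b7=1 t=0,i=10
  ..##.|#  b6=1 t=3,i=12
  ..#.#|#  b5=1 t=0,i=5
  ..#..|.  b4=0 t=3,i=0
  ...##|.  b3=0 t=2,i=4
  ...#.|#  b2=1 t=4,i=11
  ....#|.  b1=0 t=2,i=10
  .....|#  b0=1 t=4,i=2
  bits 11010110011101000110011011100101 = 3597952741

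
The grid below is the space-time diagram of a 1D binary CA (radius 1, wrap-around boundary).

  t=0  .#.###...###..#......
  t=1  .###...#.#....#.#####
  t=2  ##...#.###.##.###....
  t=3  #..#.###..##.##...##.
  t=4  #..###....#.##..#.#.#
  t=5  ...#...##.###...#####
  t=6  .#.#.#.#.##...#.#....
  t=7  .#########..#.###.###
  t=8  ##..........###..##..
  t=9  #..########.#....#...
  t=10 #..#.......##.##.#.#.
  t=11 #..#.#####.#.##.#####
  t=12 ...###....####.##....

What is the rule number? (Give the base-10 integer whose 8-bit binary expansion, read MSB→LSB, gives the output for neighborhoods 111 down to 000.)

45

  ### -> .   bit 7 = 0  t=0,i=4
  ##. -> .   bit 6 = 0  t=0,i=5
  #.# -> #   bit 5 = 1  t=0,i=2
  #.. -> .   bit 4 = 0  t=0,i=6
  .## -> #   bit 3 = 1  t=0,i=3
  .#. -> #   bit 2 = 1  t=0,i=1
  ..# -> .   bit 1 = 0  t=0,i=0
  ... -> #   bit 0 = 1  t=0,i=7
  bits 00101101 = 45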